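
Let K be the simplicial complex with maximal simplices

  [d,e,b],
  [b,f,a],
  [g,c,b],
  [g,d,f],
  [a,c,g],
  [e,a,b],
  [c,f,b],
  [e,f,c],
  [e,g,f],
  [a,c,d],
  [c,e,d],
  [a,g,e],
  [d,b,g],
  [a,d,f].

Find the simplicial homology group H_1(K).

H_1 ≅ Z^2.

We work with the vertex ordering a < b < c < d < e < f < g. The simplices of K, each written with vertices in increasing order, are:

  0-simplices (7): a, b, c, d, e, f, g
  1-simplices (21): ab, ac, ad, ae, af, ag, bc, bd, be, bf, bg, cd, ce, cf, cg, de, df, dg, ef, eg, fg
  2-simplices (14): abe, abf, acd, acg, adf, aeg, bcf, bcg, bde, bdg, cde, cef, dfg, efg

Hence C_0 ≅ Z^7, C_1 ≅ Z^21, C_2 ≅ Z^14.

Boundary ∂_1: C_1 → C_0 is given by ∂[p,q] = [q] − [p]. For instance
  ∂be = e − b.
The resulting 7×21 matrix has rank 6, and its Smith normal form has invariant factors (1,1,1,1,1,1).

∂_2: C_2 → C_1 maps a triangle to the signed sum of its edges. For instance
  ∂acg = cg − ag + ac,
  ∂bde = de − be + bd.
This gives a 21×14 integer matrix of rank 13; reducing to Smith normal form yields diagonal entries (1,1,1,1,1,1,1,1,1,1,1,1,1).

From H_k ≅ ker(∂_k) / im(∂_{k+1}) we obtain:

  H_1: rank ker ∂_1 − rank ∂_2 = (21 − 6) − 13 = 2, and the invariant factors of ∂_2 are all 1, so H_1 ≅ Z^2.

(K is a triangulation of the torus T^2.)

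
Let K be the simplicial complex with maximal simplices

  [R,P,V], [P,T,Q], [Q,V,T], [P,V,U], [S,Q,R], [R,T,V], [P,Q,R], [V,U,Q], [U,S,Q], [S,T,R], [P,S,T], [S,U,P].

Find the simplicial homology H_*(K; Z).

H_0 = Z,  H_1 = Z/2,  H_2 = 0.

We work with the vertex ordering P < Q < R < S < T < U < V. The simplices of K, each written with vertices in increasing order, are:

  0-simplices (7): P, Q, R, S, T, U, V
  1-simplices (18): PQ, PR, PS, PT, PU, PV, QR, QS, QT, QU, QV, RS, RT, RV, ST, SU, TV, UV
  2-simplices (12): PQR, PQT, PRV, PST, PSU, PUV, QRS, QSU, QTV, QUV, RST, RTV

so the chain groups are C_0 ≅ Z^7, C_1 ≅ Z^18, C_2 ≅ Z^12.

The boundary map ∂_1: C_1 → C_0 maps an edge to its endpoints' difference, ∂[p,q] = q − p. For instance
  ∂PS = S − P.
The resulting 7×18 matrix has rank 6, and its Smith normal form has invariant factors (1,1,1,1,1,1).

∂_2: C_2 → C_1 acts by ∂[p,q,r] = [q,r] − [p,r] + [p,q]. For instance
  ∂PQR = QR − PR + PQ,
  ∂QRS = RS − QS + QR.
As a 18×12 matrix over Z this has rank 12, with invariant factors (1,1,1,1,1,1,1,1,1,1,1,2).

From H_k ≅ ker(∂_k) / im(∂_{k+1}) we obtain:

  H_0: rank C_0 − rank ∂_1 = 7 − 6 = 1, and the invariant factors of ∂_1 are all 1, so H_0 ≅ Z.
  H_1: rank ker ∂_1 − rank ∂_2 = (18 − 6) − 12 = 0, and ∂_2 has invariant factor 2 > 1, so H_1 ≅ Z/2.
  H_2: rank ker ∂_2 − rank ∂_3 = (12 − 12) − 0 = 0, and there is no ∂_3, so H_2 ≅ 0.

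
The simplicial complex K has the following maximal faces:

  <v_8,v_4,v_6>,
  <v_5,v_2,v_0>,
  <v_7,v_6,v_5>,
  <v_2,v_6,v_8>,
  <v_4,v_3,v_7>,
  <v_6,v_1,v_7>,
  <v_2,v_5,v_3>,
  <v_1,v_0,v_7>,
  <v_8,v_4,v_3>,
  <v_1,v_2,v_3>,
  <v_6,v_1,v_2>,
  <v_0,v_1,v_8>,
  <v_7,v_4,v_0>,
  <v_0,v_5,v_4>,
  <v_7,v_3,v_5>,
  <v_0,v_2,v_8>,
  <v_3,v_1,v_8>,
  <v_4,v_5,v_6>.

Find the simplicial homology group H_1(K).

Take the total order v_0 < v_1 < v_2 < v_3 < v_4 < v_5 < v_6 < v_7 < v_8 on the vertex set. Then K (dimension 2) consists of the simplices:

  0-simplices (9): [v_0], [v_1], [v_2], [v_3], [v_4], [v_5], [v_6], [v_7], [v_8]
  1-simplices (27): (27 of them)
  2-simplices (18): (18 of them)

Hence C_0 ≅ Z^9, C_1 ≅ Z^27, C_2 ≅ Z^18.

∂_1: C_1 → C_0 is given by ∂[p,q] = [q] − [p].
The 9×27 boundary matrix has rank 8 and Smith normal form diag(1,1,1,1,1,1,1,1).

The boundary map ∂_2: C_2 → C_1 sends each 2-simplex [p,q,r] to [q,r] − [p,r] + [p,q]. For instance
  ∂[v_2,v_3,v_5] = [v_3,v_5] − [v_2,v_5] + [v_2,v_3],
  ∂[v_0,v_4,v_5] = [v_4,v_5] − [v_0,v_5] + [v_0,v_4].
The 27×18 boundary matrix has rank 18 and Smith normal form diag(1,1,1,1,1,1,1,1,1,1,1,1,1,1,1,1,1,2).

Computing H_k = (kernel of ∂_k) / (image of ∂_{k+1}):

  H_1: rank ker ∂_1 − rank ∂_2 = (27 − 8) − 18 = 1, and ∂_2 has invariant factor 2 > 1, so H_1 = Z ⊕ Z/2.

(K is a triangulation of the Klein bottle.)

H_1 ≅ Z ⊕ Z/2.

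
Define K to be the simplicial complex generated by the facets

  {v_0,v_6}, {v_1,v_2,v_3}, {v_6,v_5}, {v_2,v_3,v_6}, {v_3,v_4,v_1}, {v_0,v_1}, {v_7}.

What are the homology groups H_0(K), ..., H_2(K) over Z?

H_0 = Z^2,  H_1 = Z,  H_2 = 0.

Take the total order v_0 < v_1 < v_2 < v_3 < v_4 < v_5 < v_6 < v_7 on the vertex set. Then K (dimension 2) consists of the simplices:

  0-simplices (8): [v_0], [v_1], [v_2], [v_3], [v_4], [v_5], [v_6], [v_7]
  1-simplices (10): [v_0,v_1], [v_0,v_6], [v_1,v_2], [v_1,v_3], [v_1,v_4], [v_2,v_3], [v_2,v_6], [v_3,v_4], [v_3,v_6], [v_5,v_6]
  2-simplices (3): [v_1,v_2,v_3], [v_1,v_3,v_4], [v_2,v_3,v_6]

so the chain groups are C_0 ≅ Z^8, C_1 ≅ Z^10, C_2 ≅ Z^3.

The boundary map ∂_1: C_1 → C_0 maps an edge to its endpoints' difference, ∂[p,q] = q − p. For instance
  ∂[v_1,v_3] = [v_3] − [v_1].
This gives a 8×10 integer matrix of rank 6; reducing to Smith normal form yields diagonal entries (1,1,1,1,1,1).

∂_2: C_2 → C_1 acts by ∂[p,q,r] = [q,r] − [p,r] + [p,q]. For instance
  ∂[v_1,v_2,v_3] = [v_2,v_3] − [v_1,v_3] + [v_1,v_2],
  ∂[v_1,v_3,v_4] = [v_3,v_4] − [v_1,v_4] + [v_1,v_3].
The resulting 10×3 matrix has rank 3, and its Smith normal form has invariant factors (1,1,1).

Now H_k = ker ∂_k / im ∂_{k+1}, so:

  H_0: rank C_0 − rank ∂_1 = 8 − 6 = 2, and the invariant factors of ∂_1 are all 1, so H_0 ≅ Z^2.
  H_1: rank ker ∂_1 − rank ∂_2 = (10 − 6) − 3 = 1, and the invariant factors of ∂_2 are all 1, so H_1 ≅ Z.
  H_2: rank ker ∂_2 − rank ∂_3 = (3 − 3) − 0 = 0, and there is no ∂_3, so H_2 ≅ 0.

As a check, the Euler characteristic is 8 − 10 + 3 = 1, which agrees with 2 − 1 + 0 = 1.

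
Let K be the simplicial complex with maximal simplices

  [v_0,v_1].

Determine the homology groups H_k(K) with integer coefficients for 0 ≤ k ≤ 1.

H_0 = Z,  H_1 = 0.

Fix the vertex order v_0 < v_1 and write every simplex with vertices in increasing order. Then dim K = 1 and the simplices of K are:

  0-simplices (2): [v_0], [v_1]
  1-simplices (1): [v_0,v_1]

giving chain groups C_0 ≅ Z^2, C_1 ≅ Z^1.

Boundary ∂_1: C_1 → C_0 sends each edge [p,q] (with p < q) to q − p. For instance
  ∂[v_0,v_1] = [v_1] − [v_0].
This gives a 2×1 integer matrix of rank 1; reducing to Smith normal form yields diagonal entries (1).

Reading off H_k = ker ∂_k / im ∂_{k+1}:

  H_0: rank C_0 − rank ∂_1 = 2 − 1 = 1, and the invariant factors of ∂_1 are all 1, so H_0 ≅ Z.
  H_1: rank ker ∂_1 − rank ∂_2 = (1 − 1) − 0 = 0, and there is no ∂_2, so H_1 ≅ 0.

As a check, the Euler characteristic is 2 − 1 = 1, which agrees with 1 − 0 = 1.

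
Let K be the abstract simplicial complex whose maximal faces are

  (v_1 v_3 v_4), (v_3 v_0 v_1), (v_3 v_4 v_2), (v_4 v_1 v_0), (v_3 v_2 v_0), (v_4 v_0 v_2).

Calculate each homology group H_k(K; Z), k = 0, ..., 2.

Take the total order v_0 < v_1 < v_2 < v_3 < v_4 on the vertex set. Then K (dimension 2) consists of the simplices:

  0-simplices (5): [v_0], [v_1], [v_2], [v_3], [v_4]
  1-simplices (9): [v_0,v_1], [v_0,v_2], [v_0,v_3], [v_0,v_4], [v_1,v_3], [v_1,v_4], [v_2,v_3], [v_2,v_4], [v_3,v_4]
  2-simplices (6): [v_0,v_1,v_3], [v_0,v_1,v_4], [v_0,v_2,v_3], [v_0,v_2,v_4], [v_1,v_3,v_4], [v_2,v_3,v_4]

giving chain groups C_0 ≅ Z^5, C_1 ≅ Z^9, C_2 ≅ Z^6.

Boundary ∂_1: C_1 → C_0 maps an edge to its endpoints' difference, ∂[p,q] = q − p. For instance
  ∂[v_3,v_4] = [v_4] − [v_3].
As a 5×9 matrix over Z this has rank 4, with invariant factors (1,1,1,1).

Boundary ∂_2: C_2 → C_1 sends each 2-simplex [p,q,r] to [q,r] − [p,r] + [p,q]. For instance
  ∂[v_0,v_1,v_4] = [v_1,v_4] − [v_0,v_4] + [v_0,v_1],
  ∂[v_1,v_3,v_4] = [v_3,v_4] − [v_1,v_4] + [v_1,v_3].
This gives a 9×6 integer matrix of rank 5; reducing to Smith normal form yields diagonal entries (1,1,1,1,1).

Computing H_k = (kernel of ∂_k) / (image of ∂_{k+1}):

  H_0: rank C_0 − rank ∂_1 = 5 − 4 = 1, and the invariant factors of ∂_1 are all 1, so H_0 = Z.
  H_1: rank ker ∂_1 − rank ∂_2 = (9 − 4) − 5 = 0, and the invariant factors of ∂_2 are all 1, so H_1 = 0.
  H_2: rank ker ∂_2 − rank ∂_3 = (6 − 5) − 0 = 1, and there is no ∂_3, so H_2 = Z.

(K is a triangulation of the 2-sphere S^2.)

H_0 ≅ Z,  H_1 = 0,  H_2 ≅ Z.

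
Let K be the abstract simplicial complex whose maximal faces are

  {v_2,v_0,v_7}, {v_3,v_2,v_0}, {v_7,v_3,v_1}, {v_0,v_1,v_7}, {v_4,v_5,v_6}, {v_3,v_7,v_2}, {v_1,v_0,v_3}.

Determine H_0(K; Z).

H_0 ≅ Z^2.

Order the vertices as v_0 < v_1 < v_2 < v_3 < v_4 < v_5 < v_6 < v_7. Listing each simplex with vertices in this order, K has dimension 2 with simplices:

  0-simplices (8): [v_0], [v_1], [v_2], [v_3], [v_4], [v_5], [v_6], [v_7]
  1-simplices (12): [v_0,v_1], [v_0,v_2], [v_0,v_3], [v_0,v_7], [v_1,v_3], [v_1,v_7], [v_2,v_3], [v_2,v_7], [v_3,v_7], [v_4,v_5], [v_4,v_6], [v_5,v_6]
  2-simplices (7): [v_0,v_1,v_3], [v_0,v_1,v_7], [v_0,v_2,v_3], [v_0,v_2,v_7], [v_1,v_3,v_7], [v_2,v_3,v_7], [v_4,v_5,v_6]

giving chain groups C_0 ≅ Z^8, C_1 ≅ Z^12, C_2 ≅ Z^7.

∂_1: C_1 → C_0 is given by ∂[p,q] = [q] − [p]. For instance
  ∂[v_4,v_5] = [v_5] − [v_4].
As a 8×12 matrix over Z this has rank 6, with invariant factors (1,1,1,1,1,1).

∂_2: C_2 → C_1 maps a triangle to the signed sum of its edges. For instance
  ∂[v_0,v_1,v_7] = [v_1,v_7] − [v_0,v_7] + [v_0,v_1],
  ∂[v_2,v_3,v_7] = [v_3,v_7] − [v_2,v_7] + [v_2,v_3].
The 12×7 boundary matrix has rank 6 and Smith normal form diag(1,1,1,1,1,1).

From H_k ≅ ker(∂_k) / im(∂_{k+1}) we obtain:

  H_0: rank C_0 − rank ∂_1 = 8 − 6 = 2, and the invariant factors of ∂_1 are all 1, so H_0 = Z^2.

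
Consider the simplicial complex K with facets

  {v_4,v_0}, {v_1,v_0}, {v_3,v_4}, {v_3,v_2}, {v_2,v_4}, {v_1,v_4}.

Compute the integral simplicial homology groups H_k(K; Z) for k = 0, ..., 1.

Take the total order v_0 < v_1 < v_2 < v_3 < v_4 on the vertex set. Then K (dimension 1) consists of the simplices:

  0-simplices (5): [v_0], [v_1], [v_2], [v_3], [v_4]
  1-simplices (6): [v_0,v_1], [v_0,v_4], [v_1,v_4], [v_2,v_3], [v_2,v_4], [v_3,v_4]

Hence C_0 ≅ Z^5, C_1 ≅ Z^6.

The boundary map ∂_1: C_1 → C_0 sends each edge [p,q] (with p < q) to q − p. For instance
  ∂[v_0,v_4] = [v_4] − [v_0].
The 5×6 boundary matrix has rank 4 and Smith normal form diag(1,1,1,1).

Reading off H_k = ker ∂_k / im ∂_{k+1}:

  H_0: rank C_0 − rank ∂_1 = 5 − 4 = 1, and the invariant factors of ∂_1 are all 1, so H_0 = Z.
  H_1: rank ker ∂_1 − rank ∂_2 = (6 − 4) − 0 = 2, and there is no ∂_2, so H_1 = Z^2.

H_0 = Z,  H_1 = Z^2.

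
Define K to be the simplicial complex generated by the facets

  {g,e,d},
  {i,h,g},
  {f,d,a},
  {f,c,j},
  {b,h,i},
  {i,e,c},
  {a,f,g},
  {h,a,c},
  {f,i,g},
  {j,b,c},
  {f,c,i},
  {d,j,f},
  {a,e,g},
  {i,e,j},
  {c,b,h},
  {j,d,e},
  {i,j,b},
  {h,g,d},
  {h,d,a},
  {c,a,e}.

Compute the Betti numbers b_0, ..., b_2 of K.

Fix the vertex order a < b < c < d < e < f < g < h < i < j and write every simplex with vertices in increasing order. Then dim K = 2 and the simplices of K are:

  0-simplices (10): a, b, c, d, e, f, g, h, i, j
  1-simplices (30): ac, ad, ae, af, ag, ah, bc, bh, bi, bj, ce, cf, ch, ci, cj, de, df, dg, dh, dj, eg, ei, ej, fg, fi, fj, gh, gi, hi, ij
  2-simplices (20): ace, ach, adf, adh, aeg, afg, bch, bcj, bhi, bij, cei, cfi, cfj, deg, dej, dfj, dgh, eij, fgi, ghi

so the chain groups are C_0 ≅ Z^10, C_1 ≅ Z^30, C_2 ≅ Z^20.

The boundary map ∂_1: C_1 → C_0 sends each edge [p,q] (with p < q) to q − p.
As a 10×30 matrix over Z this has rank 9, with invariant factors (1,1,1,1,1,1,1,1,1).

∂_2: C_2 → C_1 maps a triangle to the signed sum of its edges. For instance
  ∂deg = eg − dg + de,
  ∂cfi = fi − ci + cf.
The resulting 30×20 matrix has rank 20, and its Smith normal form has invariant factors (1,1,1,1,1,1,1,1,1,1,1,1,1,1,1,1,1,1,1,2).

Computing H_k = (kernel of ∂_k) / (image of ∂_{k+1}):

  H_0: rank C_0 − rank ∂_1 = 10 − 9 = 1, and the invariant factors of ∂_1 are all 1, so H_0 ≅ Z.
  H_1: rank ker ∂_1 − rank ∂_2 = (30 − 9) − 20 = 1, and ∂_2 has invariant factor 2 > 1, so H_1 ≅ Z ⊕ Z/2.
  H_2: rank ker ∂_2 − rank ∂_3 = (20 − 20) − 0 = 0, and there is no ∂_3, so H_2 ≅ 0.

As a check, the Euler characteristic is 10 − 30 + 20 = 0, which agrees with 1 − 1 + 0 = 0.

Hence the Betti numbers are b_0 = 1, b_1 = 1, b_2 = 0.

b_0 = 1, b_1 = 1, b_2 = 0.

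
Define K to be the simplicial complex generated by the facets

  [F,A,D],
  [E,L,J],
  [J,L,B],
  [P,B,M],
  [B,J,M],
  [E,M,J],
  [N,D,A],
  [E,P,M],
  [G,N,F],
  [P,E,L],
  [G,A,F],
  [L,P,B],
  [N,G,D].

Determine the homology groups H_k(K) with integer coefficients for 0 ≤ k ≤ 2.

H_0 = Z^2,  H_1 = Z,  H_2 = Z.

Take the total order A < B < D < E < F < G < J < L < M < N < P on the vertex set. Then K (dimension 2) consists of the simplices:

  0-simplices (11): A, B, D, E, F, G, J, L, M, N, P
  1-simplices (22): AD, AF, AG, AN, BJ, BL, BM, BP, DF, DG, DN, EJ, EL, EM, EP, FG, FN, GN, JL, JM, LP, MP
  2-simplices (13): ADF, ADN, AFG, BJL, BJM, BLP, BMP, DGN, EJL, EJM, ELP, EMP, FGN

giving chain groups C_0 ≅ Z^11, C_1 ≅ Z^22, C_2 ≅ Z^13.

∂_1: C_1 → C_0 is given by ∂[p,q] = [q] − [p]. For instance
  ∂EJ = J − E.
The resulting 11×22 matrix has rank 9, and its Smith normal form has invariant factors (1,1,1,1,1,1,1,1,1).

Boundary ∂_2: C_2 → C_1 acts by ∂[p,q,r] = [q,r] − [p,r] + [p,q]. For instance
  ∂EMP = MP − EP + EM,
  ∂BMP = MP − BP + BM.
The resulting 22×13 matrix has rank 12, and its Smith normal form has invariant factors (1,1,1,1,1,1,1,1,1,1,1,1).

Reading off H_k = ker ∂_k / im ∂_{k+1}:

  H_0: rank C_0 − rank ∂_1 = 11 − 9 = 2, and the invariant factors of ∂_1 are all 1, so H_0 = Z^2.
  H_1: rank ker ∂_1 − rank ∂_2 = (22 − 9) − 12 = 1, and the invariant factors of ∂_2 are all 1, so H_1 = Z.
  H_2: rank ker ∂_2 − rank ∂_3 = (13 − 12) − 0 = 1, and there is no ∂_3, so H_2 = Z.

(K is a triangulation of the disjoint union of the Möbius band and the 2-sphere S^2.)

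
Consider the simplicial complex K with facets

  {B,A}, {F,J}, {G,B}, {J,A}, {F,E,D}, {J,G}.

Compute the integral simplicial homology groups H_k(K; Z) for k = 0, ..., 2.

H_0 ≅ Z,  H_1 ≅ Z,  H_2 = 0.

K has 7 vertices, 8 edges, 1 triangle.
rank ∂_0 = 0, rank ∂_1 = 6 ⇒ b_0 = 7 − 0 − 6 = 1; all invariant factors of ∂_1 are 1 so no torsion. So H_0 ≅ Z.
rank ∂_1 = 6, rank ∂_2 = 1 ⇒ b_1 = 8 − 6 − 1 = 1; all invariant factors of ∂_2 are 1 so no torsion. So H_1 ≅ Z.
rank ∂_2 = 1, rank ∂_3 = 0 ⇒ b_2 = 1 − 1 − 0 = 0. So H_2 ≅ 0.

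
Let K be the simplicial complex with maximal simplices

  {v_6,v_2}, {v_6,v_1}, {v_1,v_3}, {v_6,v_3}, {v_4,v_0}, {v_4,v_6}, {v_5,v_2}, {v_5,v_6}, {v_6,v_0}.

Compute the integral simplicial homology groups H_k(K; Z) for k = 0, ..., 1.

K has 7 vertices, 9 edges.
rank ∂_0 = 0, rank ∂_1 = 6 ⇒ b_0 = 7 − 0 − 6 = 1; all invariant factors of ∂_1 are 1 so no torsion. So H_0 ≅ Z.
rank ∂_1 = 6, rank ∂_2 = 0 ⇒ b_1 = 9 − 6 − 0 = 3. So H_1 ≅ Z^3.

H_0 = Z,  H_1 = Z^3.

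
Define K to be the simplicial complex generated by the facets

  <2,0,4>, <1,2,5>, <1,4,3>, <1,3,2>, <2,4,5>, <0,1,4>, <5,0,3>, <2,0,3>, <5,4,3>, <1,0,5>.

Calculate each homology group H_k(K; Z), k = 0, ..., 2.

K has 6 vertices, 15 edges, 10 triangles.
rank ∂_0 = 0, rank ∂_1 = 5 ⇒ b_0 = 6 − 0 − 5 = 1; all invariant factors of ∂_1 are 1 so no torsion. So H_0 = Z.
rank ∂_1 = 5, rank ∂_2 = 10 ⇒ b_1 = 15 − 5 − 10 = 0; ∂_2 has invariant factor(s) [2] giving torsion. So H_1 = Z/2Z.
rank ∂_2 = 10, rank ∂_3 = 0 ⇒ b_2 = 10 − 10 − 0 = 0. So H_2 = 0.

H_0 = Z,  H_1 = Z/2Z,  H_2 = 0.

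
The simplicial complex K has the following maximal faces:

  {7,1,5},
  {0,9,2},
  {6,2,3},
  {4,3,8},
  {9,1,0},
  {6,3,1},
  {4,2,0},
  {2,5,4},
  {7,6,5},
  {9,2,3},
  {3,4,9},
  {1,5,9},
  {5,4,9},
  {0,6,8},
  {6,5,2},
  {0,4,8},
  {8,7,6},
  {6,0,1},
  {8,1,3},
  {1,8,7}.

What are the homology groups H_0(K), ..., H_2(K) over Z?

Fix the vertex order 0 < 1 < 2 < 3 < 4 < 5 < 6 < 7 < 8 < 9 and write every simplex with vertices in increasing order. Then dim K = 2 and the simplices of K are:

  0-simplices (10): [0], [1], [2], [3], [4], [5], [6], [7], [8], [9]
  1-simplices (30): (30 of them)
  2-simplices (20): (20 of them)

giving chain groups C_0 ≅ Z^10, C_1 ≅ Z^30, C_2 ≅ Z^20.

∂_1: C_1 → C_0 maps an edge to its endpoints' difference, ∂[p,q] = q − p. For instance
  ∂[1,8] = [8] − [1].
As a 10×30 matrix over Z this has rank 9, with invariant factors (1,1,1,1,1,1,1,1,1).

The boundary map ∂_2: C_2 → C_1 sends each 2-simplex [p,q,r] to [q,r] − [p,r] + [p,q]. For instance
  ∂[0,1,6] = [1,6] − [0,6] + [0,1],
  ∂[1,5,9] = [5,9] − [1,9] + [1,5].
The resulting 30×20 matrix has rank 20, and its Smith normal form has invariant factors (1,1,1,1,1,1,1,1,1,1,1,1,1,1,1,1,1,1,1,2).

Now H_k = ker ∂_k / im ∂_{k+1}, so:

  H_0: rank C_0 − rank ∂_1 = 10 − 9 = 1, and the invariant factors of ∂_1 are all 1, so H_0 = Z.
  H_1: rank ker ∂_1 − rank ∂_2 = (30 − 9) − 20 = 1, and ∂_2 has invariant factor 2 > 1, so H_1 = Z ⊕ Z/2.
  H_2: rank ker ∂_2 − rank ∂_3 = (20 − 20) − 0 = 0, and there is no ∂_3, so H_2 = 0.

(K is a triangulation of the Klein bottle.)

H_0 ≅ Z,  H_1 ≅ Z ⊕ Z/2,  H_2 = 0.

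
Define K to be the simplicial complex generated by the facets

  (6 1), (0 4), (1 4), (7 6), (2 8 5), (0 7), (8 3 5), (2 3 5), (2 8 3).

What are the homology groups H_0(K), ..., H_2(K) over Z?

K has 9 vertices, 11 edges, 4 triangles.
rank ∂_0 = 0, rank ∂_1 = 7 ⇒ b_0 = 9 − 0 − 7 = 2; all invariant factors of ∂_1 are 1 so no torsion. So H_0 = Z^2.
rank ∂_1 = 7, rank ∂_2 = 3 ⇒ b_1 = 11 − 7 − 3 = 1; all invariant factors of ∂_2 are 1 so no torsion. So H_1 = Z.
rank ∂_2 = 3, rank ∂_3 = 0 ⇒ b_2 = 4 − 3 − 0 = 1. So H_2 = Z.

H_0 ≅ Z^2,  H_1 ≅ Z,  H_2 ≅ Z.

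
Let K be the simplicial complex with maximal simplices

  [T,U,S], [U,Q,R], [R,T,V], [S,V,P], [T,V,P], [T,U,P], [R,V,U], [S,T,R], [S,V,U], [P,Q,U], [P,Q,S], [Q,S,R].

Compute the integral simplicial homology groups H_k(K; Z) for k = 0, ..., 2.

K has 7 vertices, 18 edges, 12 triangles.
rank ∂_0 = 0, rank ∂_1 = 6 ⇒ b_0 = 7 − 0 − 6 = 1; all invariant factors of ∂_1 are 1 so no torsion. So H_0 = Z.
rank ∂_1 = 6, rank ∂_2 = 12 ⇒ b_1 = 18 − 6 − 12 = 0; ∂_2 has invariant factor(s) [2] giving torsion. So H_1 = Z/2.
rank ∂_2 = 12, rank ∂_3 = 0 ⇒ b_2 = 12 − 12 − 0 = 0. So H_2 = 0.

H_0 = Z,  H_1 = Z/2,  H_2 = 0.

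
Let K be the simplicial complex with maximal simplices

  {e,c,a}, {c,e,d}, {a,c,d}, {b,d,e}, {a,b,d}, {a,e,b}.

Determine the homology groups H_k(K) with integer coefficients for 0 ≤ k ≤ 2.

K has 5 vertices, 9 edges, 6 triangles.
rank ∂_0 = 0, rank ∂_1 = 4 ⇒ b_0 = 5 − 0 − 4 = 1; all invariant factors of ∂_1 are 1 so no torsion. So H_0 ≅ Z.
rank ∂_1 = 4, rank ∂_2 = 5 ⇒ b_1 = 9 − 4 − 5 = 0; all invariant factors of ∂_2 are 1 so no torsion. So H_1 ≅ 0.
rank ∂_2 = 5, rank ∂_3 = 0 ⇒ b_2 = 6 − 5 − 0 = 1. So H_2 ≅ Z.

H_0 = Z,  H_1 = 0,  H_2 = Z.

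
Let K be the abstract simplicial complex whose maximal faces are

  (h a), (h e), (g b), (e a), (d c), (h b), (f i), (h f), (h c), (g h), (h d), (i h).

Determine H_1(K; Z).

Take the total order a < b < c < d < e < f < g < h < i on the vertex set. Then K (dimension 1) consists of the simplices:

  0-simplices (9): a, b, c, d, e, f, g, h, i
  1-simplices (12): ae, ah, bg, bh, cd, ch, dh, eh, fh, fi, gh, hi

giving chain groups C_0 ≅ Z^9, C_1 ≅ Z^12.

Boundary ∂_1: C_1 → C_0 sends each edge [p,q] (with p < q) to q − p. For instance
  ∂bg = g − b.
The resulting 9×12 matrix has rank 8, and its Smith normal form has invariant factors (1,1,1,1,1,1,1,1).

From H_k ≅ ker(∂_k) / im(∂_{k+1}) we obtain:

  H_1: rank ker ∂_1 − rank ∂_2 = (12 − 8) − 0 = 4, and there is no ∂_2, so H_1 ≅ Z^4.

H_1 = Z^4.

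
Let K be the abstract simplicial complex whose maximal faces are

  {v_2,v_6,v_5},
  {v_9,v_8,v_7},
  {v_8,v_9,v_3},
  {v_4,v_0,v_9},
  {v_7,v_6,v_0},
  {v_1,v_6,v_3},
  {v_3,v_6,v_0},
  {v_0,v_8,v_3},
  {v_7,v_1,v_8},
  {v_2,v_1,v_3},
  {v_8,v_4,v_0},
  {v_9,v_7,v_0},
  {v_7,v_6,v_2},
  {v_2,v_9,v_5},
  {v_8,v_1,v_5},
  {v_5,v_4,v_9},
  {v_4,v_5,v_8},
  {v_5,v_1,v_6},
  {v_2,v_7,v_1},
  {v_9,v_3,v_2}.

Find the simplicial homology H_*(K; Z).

H_0 = Z,  H_1 = Z ⊕ Z/2,  H_2 = 0.

We work with the vertex ordering v_0 < v_1 < v_2 < v_3 < v_4 < v_5 < v_6 < v_7 < v_8 < v_9. The simplices of K, each written with vertices in increasing order, are:

  0-simplices (10): [v_0], [v_1], [v_2], [v_3], [v_4], [v_5], [v_6], [v_7], [v_8], [v_9]
  1-simplices (30): (30 of them)
  2-simplices (20): (20 of them)

so the chain groups are C_0 ≅ Z^10, C_1 ≅ Z^30, C_2 ≅ Z^20.

∂_1: C_1 → C_0 maps an edge to its endpoints' difference, ∂[p,q] = q − p. For instance
  ∂[v_0,v_6] = [v_6] − [v_0].
As a 10×30 matrix over Z this has rank 9, with invariant factors (1,1,1,1,1,1,1,1,1).

Boundary ∂_2: C_2 → C_1 sends each 2-simplex [p,q,r] to [q,r] − [p,r] + [p,q]. For instance
  ∂[v_4,v_5,v_9] = [v_5,v_9] − [v_4,v_9] + [v_4,v_5],
  ∂[v_1,v_5,v_8] = [v_5,v_8] − [v_1,v_8] + [v_1,v_5].
The 30×20 boundary matrix has rank 20 and Smith normal form diag(1,1,1,1,1,1,1,1,1,1,1,1,1,1,1,1,1,1,1,2).

Now H_k = ker ∂_k / im ∂_{k+1}, so:

  H_0: rank C_0 − rank ∂_1 = 10 − 9 = 1, and the invariant factors of ∂_1 are all 1, so H_0 ≅ Z.
  H_1: rank ker ∂_1 − rank ∂_2 = (30 − 9) − 20 = 1, and ∂_2 has invariant factor 2 > 1, so H_1 ≅ Z ⊕ Z/2.
  H_2: rank ker ∂_2 − rank ∂_3 = (20 − 20) − 0 = 0, and there is no ∂_3, so H_2 ≅ 0.

As a check, the Euler characteristic is 10 − 30 + 20 = 0, which agrees with 1 − 1 + 0 = 0.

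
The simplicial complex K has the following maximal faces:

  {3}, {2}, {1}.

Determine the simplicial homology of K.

H_0 ≅ Z^3.

Take the total order 1 < 2 < 3 on the vertex set. Then K (dimension 0) consists of the simplices:

  0-simplices (3): [1], [2], [3]

so the chain groups are C_0 ≅ Z^3.

From H_k ≅ ker(∂_k) / im(∂_{k+1}) we obtain:

  H_0: rank C_0 − rank ∂_1 = 3 − 0 = 3, and there is no ∂_1, so H_0 ≅ Z^3.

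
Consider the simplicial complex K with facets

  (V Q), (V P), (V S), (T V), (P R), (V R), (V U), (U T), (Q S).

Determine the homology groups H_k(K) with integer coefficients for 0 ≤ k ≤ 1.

H_0 = Z,  H_1 = Z^3.

Take the total order P < Q < R < S < T < U < V on the vertex set. Then K (dimension 1) consists of the simplices:

  0-simplices (7): P, Q, R, S, T, U, V
  1-simplices (9): PR, PV, QS, QV, RV, SV, TU, TV, UV

Hence C_0 ≅ Z^7, C_1 ≅ Z^9.

The boundary map ∂_1: C_1 → C_0 is given by ∂[p,q] = [q] − [p].
The 7×9 boundary matrix has rank 6 and Smith normal form diag(1,1,1,1,1,1).

Now H_k = ker ∂_k / im ∂_{k+1}, so:

  H_0: rank C_0 − rank ∂_1 = 7 − 6 = 1, and the invariant factors of ∂_1 are all 1, so H_0 ≅ Z.
  H_1: rank ker ∂_1 − rank ∂_2 = (9 − 6) − 0 = 3, and there is no ∂_2, so H_1 ≅ Z^3.

As a check, the Euler characteristic is 7 − 9 = -2, which agrees with 1 − 3 = -2.
(K is a triangulation of a wedge of 3 circles.)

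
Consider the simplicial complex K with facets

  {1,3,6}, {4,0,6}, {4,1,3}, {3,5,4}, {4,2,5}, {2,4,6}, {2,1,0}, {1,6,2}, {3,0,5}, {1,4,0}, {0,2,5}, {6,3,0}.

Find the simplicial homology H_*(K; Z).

Take the total order 0 < 1 < 2 < 3 < 4 < 5 < 6 on the vertex set. Then K (dimension 2) consists of the simplices:

  0-simplices (7): [0], [1], [2], [3], [4], [5], [6]
  1-simplices (18): [0,1], [0,2], [0,3], [0,4], [0,5], [0,6], [1,2], [1,3], [1,4], [1,6], [2,4], [2,5], [2,6], [3,4], [3,5], [3,6], [4,5], [4,6]
  2-simplices (12): [0,1,2], [0,1,4], [0,2,5], [0,3,5], [0,3,6], [0,4,6], [1,2,6], [1,3,4], [1,3,6], [2,4,5], [2,4,6], [3,4,5]

giving chain groups C_0 ≅ Z^7, C_1 ≅ Z^18, C_2 ≅ Z^12.

∂_1: C_1 → C_0 maps an edge to its endpoints' difference, ∂[p,q] = q − p. For instance
  ∂[3,5] = [5] − [3].
As a 7×18 matrix over Z this has rank 6, with invariant factors (1,1,1,1,1,1).

Boundary ∂_2: C_2 → C_1 sends each 2-simplex [p,q,r] to [q,r] − [p,r] + [p,q]. For instance
  ∂[3,4,5] = [4,5] − [3,5] + [3,4],
  ∂[0,2,5] = [2,5] − [0,5] + [0,2].
The 18×12 boundary matrix has rank 12 and Smith normal form diag(1,1,1,1,1,1,1,1,1,1,1,2).

Now H_k = ker ∂_k / im ∂_{k+1}, so:

  H_0: rank C_0 − rank ∂_1 = 7 − 6 = 1, and the invariant factors of ∂_1 are all 1, so H_0 = Z.
  H_1: rank ker ∂_1 − rank ∂_2 = (18 − 6) − 12 = 0, and ∂_2 has invariant factor 2 > 1, so H_1 = Z/2.
  H_2: rank ker ∂_2 − rank ∂_3 = (12 − 12) − 0 = 0, and there is no ∂_3, so H_2 = 0.

H_0 = Z,  H_1 = Z/2,  H_2 = 0.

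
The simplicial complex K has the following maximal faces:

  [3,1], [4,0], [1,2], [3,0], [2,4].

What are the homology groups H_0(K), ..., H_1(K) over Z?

H_0 = Z,  H_1 = Z.

We work with the vertex ordering 0 < 1 < 2 < 3 < 4. The simplices of K, each written with vertices in increasing order, are:

  0-simplices (5): [0], [1], [2], [3], [4]
  1-simplices (5): [0,3], [0,4], [1,2], [1,3], [2,4]

so the chain groups are C_0 ≅ Z^5, C_1 ≅ Z^5.

∂_1: C_1 → C_0 maps an edge to its endpoints' difference, ∂[p,q] = q − p.
This gives a 5×5 integer matrix of rank 4; reducing to Smith normal form yields diagonal entries (1,1,1,1).

Reading off H_k = ker ∂_k / im ∂_{k+1}:

  H_0: rank C_0 − rank ∂_1 = 5 − 4 = 1, and the invariant factors of ∂_1 are all 1, so H_0 = Z.
  H_1: rank ker ∂_1 − rank ∂_2 = (5 − 4) − 0 = 1, and there is no ∂_2, so H_1 = Z.

As a check, the Euler characteristic is 5 − 5 = 0, which agrees with 1 − 1 = 0.
(K is a triangulation of the circle S^1.)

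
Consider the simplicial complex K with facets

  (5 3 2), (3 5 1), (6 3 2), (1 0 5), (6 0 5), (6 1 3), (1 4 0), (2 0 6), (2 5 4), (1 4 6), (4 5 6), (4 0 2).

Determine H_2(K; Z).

H_2 ≅ 0.

Order the vertices as 0 < 1 < 2 < 3 < 4 < 5 < 6. Listing each simplex with vertices in this order, K has dimension 2 with simplices:

  0-simplices (7): [0], [1], [2], [3], [4], [5], [6]
  1-simplices (18): [0,1], [0,2], [0,4], [0,5], [0,6], [1,3], [1,4], [1,5], [1,6], [2,3], [2,4], [2,5], [2,6], [3,5], [3,6], [4,5], [4,6], [5,6]
  2-simplices (12): [0,1,4], [0,1,5], [0,2,4], [0,2,6], [0,5,6], [1,3,5], [1,3,6], [1,4,6], [2,3,5], [2,3,6], [2,4,5], [4,5,6]

giving chain groups C_0 ≅ Z^7, C_1 ≅ Z^18, C_2 ≅ Z^12.

The boundary map ∂_1: C_1 → C_0 maps an edge to its endpoints' difference, ∂[p,q] = q − p.
This gives a 7×18 integer matrix of rank 6; reducing to Smith normal form yields diagonal entries (1,1,1,1,1,1).

The boundary map ∂_2: C_2 → C_1 maps a triangle to the signed sum of its edges. For instance
  ∂[0,5,6] = [5,6] − [0,6] + [0,5],
  ∂[1,3,5] = [3,5] − [1,5] + [1,3].
The resulting 18×12 matrix has rank 12, and its Smith normal form has invariant factors (1,1,1,1,1,1,1,1,1,1,1,2).

Now H_k = ker ∂_k / im ∂_{k+1}, so:

  H_2: rank ker ∂_2 − rank ∂_3 = (12 − 12) − 0 = 0, and there is no ∂_3, so H_2 ≅ 0.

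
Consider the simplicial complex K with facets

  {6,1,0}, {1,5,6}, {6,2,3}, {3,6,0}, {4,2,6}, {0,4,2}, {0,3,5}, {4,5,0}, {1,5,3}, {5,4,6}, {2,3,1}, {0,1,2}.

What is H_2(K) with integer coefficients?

Take the total order 0 < 1 < 2 < 3 < 4 < 5 < 6 on the vertex set. Then K (dimension 2) consists of the simplices:

  0-simplices (7): [0], [1], [2], [3], [4], [5], [6]
  1-simplices (18): [0,1], [0,2], [0,3], [0,4], [0,5], [0,6], [1,2], [1,3], [1,5], [1,6], [2,3], [2,4], [2,6], [3,5], [3,6], [4,5], [4,6], [5,6]
  2-simplices (12): [0,1,2], [0,1,6], [0,2,4], [0,3,5], [0,3,6], [0,4,5], [1,2,3], [1,3,5], [1,5,6], [2,3,6], [2,4,6], [4,5,6]

so the chain groups are C_0 ≅ Z^7, C_1 ≅ Z^18, C_2 ≅ Z^12.

The boundary map ∂_1: C_1 → C_0 maps an edge to its endpoints' difference, ∂[p,q] = q − p. For instance
  ∂[4,6] = [6] − [4].
This gives a 7×18 integer matrix of rank 6; reducing to Smith normal form yields diagonal entries (1,1,1,1,1,1).

Boundary ∂_2: C_2 → C_1 acts by ∂[p,q,r] = [q,r] − [p,r] + [p,q]. For instance
  ∂[0,1,2] = [1,2] − [0,2] + [0,1],
  ∂[0,3,5] = [3,5] − [0,5] + [0,3].
As a 18×12 matrix over Z this has rank 12, with invariant factors (1,1,1,1,1,1,1,1,1,1,1,2).

Computing H_k = (kernel of ∂_k) / (image of ∂_{k+1}):

  H_2: rank ker ∂_2 − rank ∂_3 = (12 − 12) − 0 = 0, and there is no ∂_3, so H_2 = 0.

H_2 ≅ 0.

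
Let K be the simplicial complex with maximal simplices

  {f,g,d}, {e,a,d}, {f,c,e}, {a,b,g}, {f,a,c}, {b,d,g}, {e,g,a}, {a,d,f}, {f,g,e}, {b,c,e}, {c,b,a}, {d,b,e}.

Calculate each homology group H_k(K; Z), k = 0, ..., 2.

H_0 = Z,  H_1 = Z_2,  H_2 = 0.

We work with the vertex ordering a < b < c < d < e < f < g. The simplices of K, each written with vertices in increasing order, are:

  0-simplices (7): a, b, c, d, e, f, g
  1-simplices (18): ab, ac, ad, ae, af, ag, bc, bd, be, bg, ce, cf, de, df, dg, ef, eg, fg
  2-simplices (12): abc, abg, acf, ade, adf, aeg, bce, bde, bdg, cef, dfg, efg

so the chain groups are C_0 ≅ Z^7, C_1 ≅ Z^18, C_2 ≅ Z^12.

Boundary ∂_1: C_1 → C_0 maps an edge to its endpoints' difference, ∂[p,q] = q − p. For instance
  ∂ce = e − c.
The resulting 7×18 matrix has rank 6, and its Smith normal form has invariant factors (1,1,1,1,1,1).

Boundary ∂_2: C_2 → C_1 maps a triangle to the signed sum of its edges. For instance
  ∂aeg = eg − ag + ae,
  ∂ade = de − ae + ad.
The resulting 18×12 matrix has rank 12, and its Smith normal form has invariant factors (1,1,1,1,1,1,1,1,1,1,1,2).

Now H_k = ker ∂_k / im ∂_{k+1}, so:

  H_0: rank C_0 − rank ∂_1 = 7 − 6 = 1, and the invariant factors of ∂_1 are all 1, so H_0 = Z.
  H_1: rank ker ∂_1 − rank ∂_2 = (18 − 6) − 12 = 0, and ∂_2 has invariant factor 2 > 1, so H_1 = Z_2.
  H_2: rank ker ∂_2 − rank ∂_3 = (12 − 12) − 0 = 0, and there is no ∂_3, so H_2 = 0.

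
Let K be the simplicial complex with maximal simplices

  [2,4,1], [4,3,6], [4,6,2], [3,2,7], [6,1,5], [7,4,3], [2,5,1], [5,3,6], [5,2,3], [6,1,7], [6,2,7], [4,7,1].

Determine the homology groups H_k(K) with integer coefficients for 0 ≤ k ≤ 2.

Take the total order 1 < 2 < 3 < 4 < 5 < 6 < 7 on the vertex set. Then K (dimension 2) consists of the simplices:

  0-simplices (7): [1], [2], [3], [4], [5], [6], [7]
  1-simplices (18): [1,2], [1,4], [1,5], [1,6], [1,7], [2,3], [2,4], [2,5], [2,6], [2,7], [3,4], [3,5], [3,6], [3,7], [4,6], [4,7], [5,6], [6,7]
  2-simplices (12): [1,2,4], [1,2,5], [1,4,7], [1,5,6], [1,6,7], [2,3,5], [2,3,7], [2,4,6], [2,6,7], [3,4,6], [3,4,7], [3,5,6]

Hence C_0 ≅ Z^7, C_1 ≅ Z^18, C_2 ≅ Z^12.

∂_1: C_1 → C_0 maps an edge to its endpoints' difference, ∂[p,q] = q − p.
The 7×18 boundary matrix has rank 6 and Smith normal form diag(1,1,1,1,1,1).

∂_2: C_2 → C_1 sends each 2-simplex [p,q,r] to [q,r] − [p,r] + [p,q]. For instance
  ∂[1,2,4] = [2,4] − [1,4] + [1,2],
  ∂[2,4,6] = [4,6] − [2,6] + [2,4].
As a 18×12 matrix over Z this has rank 12, with invariant factors (1,1,1,1,1,1,1,1,1,1,1,2).

Reading off H_k = ker ∂_k / im ∂_{k+1}:

  H_0: rank C_0 − rank ∂_1 = 7 − 6 = 1, and the invariant factors of ∂_1 are all 1, so H_0 = Z.
  H_1: rank ker ∂_1 − rank ∂_2 = (18 − 6) − 12 = 0, and ∂_2 has invariant factor 2 > 1, so H_1 = Z_2.
  H_2: rank ker ∂_2 − rank ∂_3 = (12 − 12) − 0 = 0, and there is no ∂_3, so H_2 = 0.

H_0 = Z,  H_1 = Z_2,  H_2 = 0.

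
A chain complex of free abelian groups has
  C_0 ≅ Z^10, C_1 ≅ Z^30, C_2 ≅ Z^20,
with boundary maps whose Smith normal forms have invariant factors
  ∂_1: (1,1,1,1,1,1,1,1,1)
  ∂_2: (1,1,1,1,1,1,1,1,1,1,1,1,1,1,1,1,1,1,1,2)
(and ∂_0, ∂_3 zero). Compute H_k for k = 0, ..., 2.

H_0 ≅ Z,  H_1 ≅ Z ⊕ Z/2,  H_2 = 0.

H_0: b_0 = 10 − 0 − 9 = 1; torsion from ∂_1 factors > 1: none. So H_0 ≅ Z.
H_1: b_1 = 30 − 9 − 20 = 1; torsion from ∂_2 factors > 1: [2]. So H_1 ≅ Z ⊕ Z/2.
H_2: b_2 = 20 − 20 − 0 = 0; torsion from ∂_3 factors > 1: none. So H_2 ≅ 0.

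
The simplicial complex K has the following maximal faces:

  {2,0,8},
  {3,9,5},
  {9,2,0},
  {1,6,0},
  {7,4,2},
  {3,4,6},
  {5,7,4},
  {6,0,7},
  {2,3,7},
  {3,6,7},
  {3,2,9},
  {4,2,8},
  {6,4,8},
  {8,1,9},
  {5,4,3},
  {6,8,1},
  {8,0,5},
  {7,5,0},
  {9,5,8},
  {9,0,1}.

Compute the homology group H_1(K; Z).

We work with the vertex ordering 0 < 1 < 2 < 3 < 4 < 5 < 6 < 7 < 8 < 9. The simplices of K, each written with vertices in increasing order, are:

  0-simplices (10): [0], [1], [2], [3], [4], [5], [6], [7], [8], [9]
  1-simplices (30): (30 of them)
  2-simplices (20): (20 of them)

Hence C_0 ≅ Z^10, C_1 ≅ Z^30, C_2 ≅ Z^20.

∂_1: C_1 → C_0 maps an edge to its endpoints' difference, ∂[p,q] = q − p. For instance
  ∂[4,6] = [6] − [4].
The resulting 10×30 matrix has rank 9, and its Smith normal form has invariant factors (1,1,1,1,1,1,1,1,1).

∂_2: C_2 → C_1 maps a triangle to the signed sum of its edges. For instance
  ∂[0,1,6] = [1,6] − [0,6] + [0,1],
  ∂[0,1,9] = [1,9] − [0,9] + [0,1].
The resulting 30×20 matrix has rank 20, and its Smith normal form has invariant factors (1,1,1,1,1,1,1,1,1,1,1,1,1,1,1,1,1,1,1,2).

From H_k ≅ ker(∂_k) / im(∂_{k+1}) we obtain:

  H_1: rank ker ∂_1 − rank ∂_2 = (30 − 9) − 20 = 1, and ∂_2 has invariant factor 2 > 1, so H_1 = Z ⊕ Z/2.

H_1 = Z ⊕ Z/2.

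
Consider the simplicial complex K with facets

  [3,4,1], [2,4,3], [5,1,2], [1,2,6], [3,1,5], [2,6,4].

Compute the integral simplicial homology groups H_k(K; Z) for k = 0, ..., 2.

H_0 ≅ Z,  H_1 ≅ Z,  H_2 = 0.

We work with the vertex ordering 1 < 2 < 3 < 4 < 5 < 6. The simplices of K, each written with vertices in increasing order, are:

  0-simplices (6): [1], [2], [3], [4], [5], [6]
  1-simplices (12): [1,2], [1,3], [1,4], [1,5], [1,6], [2,3], [2,4], [2,5], [2,6], [3,4], [3,5], [4,6]
  2-simplices (6): [1,2,5], [1,2,6], [1,3,4], [1,3,5], [2,3,4], [2,4,6]

giving chain groups C_0 ≅ Z^6, C_1 ≅ Z^12, C_2 ≅ Z^6.

Boundary ∂_1: C_1 → C_0 maps an edge to its endpoints' difference, ∂[p,q] = q − p. For instance
  ∂[4,6] = [6] − [4].
The 6×12 boundary matrix has rank 5 and Smith normal form diag(1,1,1,1,1).

∂_2: C_2 → C_1 sends each 2-simplex [p,q,r] to [q,r] − [p,r] + [p,q]. For instance
  ∂[2,4,6] = [4,6] − [2,6] + [2,4],
  ∂[1,3,5] = [3,5] − [1,5] + [1,3].
As a 12×6 matrix over Z this has rank 6, with invariant factors (1,1,1,1,1,1).

Reading off H_k = ker ∂_k / im ∂_{k+1}:

  H_0: rank C_0 − rank ∂_1 = 6 − 5 = 1, and the invariant factors of ∂_1 are all 1, so H_0 = Z.
  H_1: rank ker ∂_1 − rank ∂_2 = (12 − 5) − 6 = 1, and the invariant factors of ∂_2 are all 1, so H_1 = Z.
  H_2: rank ker ∂_2 − rank ∂_3 = (6 − 6) − 0 = 0, and there is no ∂_3, so H_2 = 0.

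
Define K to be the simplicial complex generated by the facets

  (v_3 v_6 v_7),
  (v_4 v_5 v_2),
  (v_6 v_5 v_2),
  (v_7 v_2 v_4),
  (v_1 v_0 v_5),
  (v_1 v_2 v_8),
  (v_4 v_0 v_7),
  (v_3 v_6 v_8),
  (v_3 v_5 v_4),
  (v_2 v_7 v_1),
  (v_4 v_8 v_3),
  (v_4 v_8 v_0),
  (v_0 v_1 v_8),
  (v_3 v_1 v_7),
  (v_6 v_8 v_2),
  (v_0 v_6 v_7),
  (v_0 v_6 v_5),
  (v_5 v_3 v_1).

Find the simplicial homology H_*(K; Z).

H_0 ≅ Z,  H_1 ≅ Z^2,  H_2 ≅ Z.

K has 9 vertices, 27 edges, 18 triangles.
rank ∂_0 = 0, rank ∂_1 = 8 ⇒ b_0 = 9 − 0 − 8 = 1; all invariant factors of ∂_1 are 1 so no torsion. So H_0 = Z.
rank ∂_1 = 8, rank ∂_2 = 17 ⇒ b_1 = 27 − 8 − 17 = 2; all invariant factors of ∂_2 are 1 so no torsion. So H_1 = Z^2.
rank ∂_2 = 17, rank ∂_3 = 0 ⇒ b_2 = 18 − 17 − 0 = 1. So H_2 = Z.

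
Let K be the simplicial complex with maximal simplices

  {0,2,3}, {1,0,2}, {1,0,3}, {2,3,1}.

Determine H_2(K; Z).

H_2 ≅ Z.

Fix the vertex order 0 < 1 < 2 < 3 and write every simplex with vertices in increasing order. Then dim K = 2 and the simplices of K are:

  0-simplices (4): [0], [1], [2], [3]
  1-simplices (6): [0,1], [0,2], [0,3], [1,2], [1,3], [2,3]
  2-simplices (4): [0,1,2], [0,1,3], [0,2,3], [1,2,3]

so the chain groups are C_0 ≅ Z^4, C_1 ≅ Z^6, C_2 ≅ Z^4.

Boundary ∂_1: C_1 → C_0 is given by ∂[p,q] = [q] − [p].
As a 4×6 matrix over Z this has rank 3, with invariant factors (1,1,1).

∂_2: C_2 → C_1 acts by ∂[p,q,r] = [q,r] − [p,r] + [p,q]. For instance
  ∂[0,1,3] = [1,3] − [0,3] + [0,1],
  ∂[0,1,2] = [1,2] − [0,2] + [0,1].
This gives a 6×4 integer matrix of rank 3; reducing to Smith normal form yields diagonal entries (1,1,1).

From H_k ≅ ker(∂_k) / im(∂_{k+1}) we obtain:

  H_2: rank ker ∂_2 − rank ∂_3 = (4 − 3) − 0 = 1, and there is no ∂_3, so H_2 ≅ Z.

(K is a triangulation of the 2-sphere S^2.)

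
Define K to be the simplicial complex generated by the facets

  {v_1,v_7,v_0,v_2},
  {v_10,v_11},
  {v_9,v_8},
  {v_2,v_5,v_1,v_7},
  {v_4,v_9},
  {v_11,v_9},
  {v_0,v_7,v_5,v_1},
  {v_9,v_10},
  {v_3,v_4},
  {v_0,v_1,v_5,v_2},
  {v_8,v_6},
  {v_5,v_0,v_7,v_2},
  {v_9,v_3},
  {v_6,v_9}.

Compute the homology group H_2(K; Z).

H_2 = 0.

K has 12 vertices, 19 edges, 10 triangles, 5 3-simplices.
rank ∂_2 = 6, rank ∂_3 = 4 ⇒ b_2 = 10 − 6 − 4 = 0; all invariant factors of ∂_3 are 1 so no torsion. So H_2 ≅ 0.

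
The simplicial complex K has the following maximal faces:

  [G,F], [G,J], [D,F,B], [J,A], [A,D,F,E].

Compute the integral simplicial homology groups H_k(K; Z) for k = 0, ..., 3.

H_0 ≅ Z,  H_1 ≅ Z,  H_2 = 0,  H_3 = 0.

Order the vertices as A < B < D < E < F < G < J. Listing each simplex with vertices in this order, K has dimension 3 with simplices:

  0-simplices (7): A, B, D, E, F, G, J
  1-simplices (11): AD, AE, AF, AJ, BD, BF, DE, DF, EF, FG, GJ
  2-simplices (5): ADE, ADF, AEF, BDF, DEF
  3-simplices (1): ADEF

Hence C_0 ≅ Z^7, C_1 ≅ Z^11, C_2 ≅ Z^5, C_3 ≅ Z^1.

Boundary ∂_1: C_1 → C_0 maps an edge to its endpoints' difference, ∂[p,q] = q − p. For instance
  ∂BD = D − B.
The resulting 7×11 matrix has rank 6, and its Smith normal form has invariant factors (1,1,1,1,1,1).

∂_2: C_2 → C_1 sends each 2-simplex [p,q,r] to [q,r] − [p,r] + [p,q]. For instance
  ∂AEF = EF − AF + AE,
  ∂DEF = EF − DF + DE.
The 11×5 boundary matrix has rank 4 and Smith normal form diag(1,1,1,1).

∂_3: C_3 → C_2 sends each 3-simplex σ to the alternating sum Σ_i (−1)^i (σ with its i-th vertex removed). For instance
  ∂ADEF = DEF − AEF + ADF − ADE.
The 5×1 boundary matrix has rank 1 and Smith normal form diag(1).

Computing H_k = (kernel of ∂_k) / (image of ∂_{k+1}):

  H_0: rank C_0 − rank ∂_1 = 7 − 6 = 1, and the invariant factors of ∂_1 are all 1, so H_0 ≅ Z.
  H_1: rank ker ∂_1 − rank ∂_2 = (11 − 6) − 4 = 1, and the invariant factors of ∂_2 are all 1, so H_1 ≅ Z.
  H_2: rank ker ∂_2 − rank ∂_3 = (5 − 4) − 1 = 0, and the invariant factors of ∂_3 are all 1, so H_2 ≅ 0.
  H_3: rank ker ∂_3 − rank ∂_4 = (1 − 1) − 0 = 0, and there is no ∂_4, so H_3 ≅ 0.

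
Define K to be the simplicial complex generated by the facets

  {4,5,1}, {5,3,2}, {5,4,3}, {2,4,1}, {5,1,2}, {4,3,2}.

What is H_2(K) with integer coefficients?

Order the vertices as 1 < 2 < 3 < 4 < 5. Listing each simplex with vertices in this order, K has dimension 2 with simplices:

  0-simplices (5): [1], [2], [3], [4], [5]
  1-simplices (9): [1,2], [1,4], [1,5], [2,3], [2,4], [2,5], [3,4], [3,5], [4,5]
  2-simplices (6): [1,2,4], [1,2,5], [1,4,5], [2,3,4], [2,3,5], [3,4,5]

giving chain groups C_0 ≅ Z^5, C_1 ≅ Z^9, C_2 ≅ Z^6.

The boundary map ∂_1: C_1 → C_0 maps an edge to its endpoints' difference, ∂[p,q] = q − p.
This gives a 5×9 integer matrix of rank 4; reducing to Smith normal form yields diagonal entries (1,1,1,1).

Boundary ∂_2: C_2 → C_1 acts by ∂[p,q,r] = [q,r] − [p,r] + [p,q]. For instance
  ∂[2,3,5] = [3,5] − [2,5] + [2,3],
  ∂[1,4,5] = [4,5] − [1,5] + [1,4].
The 9×6 boundary matrix has rank 5 and Smith normal form diag(1,1,1,1,1).

Now H_k = ker ∂_k / im ∂_{k+1}, so:

  H_2: rank ker ∂_2 − rank ∂_3 = (6 − 5) − 0 = 1, and there is no ∂_3, so H_2 ≅ Z.

H_2 = Z.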